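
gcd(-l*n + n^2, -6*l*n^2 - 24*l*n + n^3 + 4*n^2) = n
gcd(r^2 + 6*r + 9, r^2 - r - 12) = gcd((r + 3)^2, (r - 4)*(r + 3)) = r + 3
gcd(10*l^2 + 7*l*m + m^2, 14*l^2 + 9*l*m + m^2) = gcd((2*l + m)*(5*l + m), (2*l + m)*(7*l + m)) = 2*l + m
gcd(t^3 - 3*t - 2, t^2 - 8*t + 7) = 1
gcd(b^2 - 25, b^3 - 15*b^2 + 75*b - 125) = b - 5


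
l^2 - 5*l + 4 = (l - 4)*(l - 1)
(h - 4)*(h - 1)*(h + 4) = h^3 - h^2 - 16*h + 16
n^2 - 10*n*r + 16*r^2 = (n - 8*r)*(n - 2*r)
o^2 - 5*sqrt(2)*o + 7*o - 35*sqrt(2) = (o + 7)*(o - 5*sqrt(2))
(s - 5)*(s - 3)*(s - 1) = s^3 - 9*s^2 + 23*s - 15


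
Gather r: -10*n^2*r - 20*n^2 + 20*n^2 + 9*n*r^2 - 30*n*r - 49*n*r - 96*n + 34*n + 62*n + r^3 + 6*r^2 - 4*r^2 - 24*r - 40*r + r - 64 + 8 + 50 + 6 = r^3 + r^2*(9*n + 2) + r*(-10*n^2 - 79*n - 63)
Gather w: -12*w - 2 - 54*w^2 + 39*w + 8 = -54*w^2 + 27*w + 6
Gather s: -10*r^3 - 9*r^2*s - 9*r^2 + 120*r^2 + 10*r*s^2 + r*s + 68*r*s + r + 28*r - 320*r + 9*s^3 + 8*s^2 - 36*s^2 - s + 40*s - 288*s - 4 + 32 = -10*r^3 + 111*r^2 - 291*r + 9*s^3 + s^2*(10*r - 28) + s*(-9*r^2 + 69*r - 249) + 28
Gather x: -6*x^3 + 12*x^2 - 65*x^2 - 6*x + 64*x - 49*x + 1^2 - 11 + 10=-6*x^3 - 53*x^2 + 9*x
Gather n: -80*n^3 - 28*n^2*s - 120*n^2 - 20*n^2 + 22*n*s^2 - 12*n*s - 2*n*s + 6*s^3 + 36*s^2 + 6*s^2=-80*n^3 + n^2*(-28*s - 140) + n*(22*s^2 - 14*s) + 6*s^3 + 42*s^2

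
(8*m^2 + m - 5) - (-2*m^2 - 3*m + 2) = 10*m^2 + 4*m - 7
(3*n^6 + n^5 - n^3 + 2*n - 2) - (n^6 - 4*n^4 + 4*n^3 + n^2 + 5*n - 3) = 2*n^6 + n^5 + 4*n^4 - 5*n^3 - n^2 - 3*n + 1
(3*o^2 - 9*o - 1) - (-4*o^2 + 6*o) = 7*o^2 - 15*o - 1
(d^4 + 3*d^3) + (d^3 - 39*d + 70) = d^4 + 4*d^3 - 39*d + 70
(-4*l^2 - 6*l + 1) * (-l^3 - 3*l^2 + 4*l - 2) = 4*l^5 + 18*l^4 + l^3 - 19*l^2 + 16*l - 2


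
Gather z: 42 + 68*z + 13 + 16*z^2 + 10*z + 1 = 16*z^2 + 78*z + 56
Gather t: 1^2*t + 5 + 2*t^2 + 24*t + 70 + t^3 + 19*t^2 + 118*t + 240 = t^3 + 21*t^2 + 143*t + 315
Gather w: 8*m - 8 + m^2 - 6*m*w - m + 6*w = m^2 + 7*m + w*(6 - 6*m) - 8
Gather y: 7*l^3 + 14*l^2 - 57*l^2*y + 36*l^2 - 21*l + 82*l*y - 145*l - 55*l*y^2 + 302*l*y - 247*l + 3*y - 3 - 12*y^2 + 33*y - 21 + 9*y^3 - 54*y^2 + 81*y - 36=7*l^3 + 50*l^2 - 413*l + 9*y^3 + y^2*(-55*l - 66) + y*(-57*l^2 + 384*l + 117) - 60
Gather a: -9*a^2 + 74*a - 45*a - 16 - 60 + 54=-9*a^2 + 29*a - 22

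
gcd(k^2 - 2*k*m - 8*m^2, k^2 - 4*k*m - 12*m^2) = k + 2*m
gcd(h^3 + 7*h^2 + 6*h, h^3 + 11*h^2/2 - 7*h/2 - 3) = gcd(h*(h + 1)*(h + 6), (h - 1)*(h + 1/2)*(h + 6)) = h + 6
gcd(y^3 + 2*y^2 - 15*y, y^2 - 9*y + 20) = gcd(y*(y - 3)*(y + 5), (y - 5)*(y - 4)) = 1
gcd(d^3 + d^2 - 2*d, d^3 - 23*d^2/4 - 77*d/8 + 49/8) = 1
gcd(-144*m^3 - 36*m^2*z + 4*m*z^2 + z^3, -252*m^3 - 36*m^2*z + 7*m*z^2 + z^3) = -36*m^2 + z^2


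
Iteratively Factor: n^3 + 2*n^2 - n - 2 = (n + 2)*(n^2 - 1) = (n - 1)*(n + 2)*(n + 1)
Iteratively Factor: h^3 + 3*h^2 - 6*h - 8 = (h + 1)*(h^2 + 2*h - 8) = (h + 1)*(h + 4)*(h - 2)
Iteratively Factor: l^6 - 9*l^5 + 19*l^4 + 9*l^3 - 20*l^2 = (l - 4)*(l^5 - 5*l^4 - l^3 + 5*l^2) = (l - 5)*(l - 4)*(l^4 - l^2) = (l - 5)*(l - 4)*(l + 1)*(l^3 - l^2) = l*(l - 5)*(l - 4)*(l + 1)*(l^2 - l) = l^2*(l - 5)*(l - 4)*(l + 1)*(l - 1)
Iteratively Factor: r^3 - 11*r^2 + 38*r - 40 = (r - 5)*(r^2 - 6*r + 8) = (r - 5)*(r - 4)*(r - 2)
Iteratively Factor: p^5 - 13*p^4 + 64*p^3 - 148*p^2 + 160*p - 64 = (p - 2)*(p^4 - 11*p^3 + 42*p^2 - 64*p + 32) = (p - 4)*(p - 2)*(p^3 - 7*p^2 + 14*p - 8) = (p - 4)*(p - 2)*(p - 1)*(p^2 - 6*p + 8) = (p - 4)^2*(p - 2)*(p - 1)*(p - 2)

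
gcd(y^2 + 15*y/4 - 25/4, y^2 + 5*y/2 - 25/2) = y + 5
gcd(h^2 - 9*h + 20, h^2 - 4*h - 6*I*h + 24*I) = h - 4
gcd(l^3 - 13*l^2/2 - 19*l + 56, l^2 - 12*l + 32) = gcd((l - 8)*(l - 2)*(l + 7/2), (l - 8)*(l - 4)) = l - 8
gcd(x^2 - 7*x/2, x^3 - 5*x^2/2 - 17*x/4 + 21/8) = x - 7/2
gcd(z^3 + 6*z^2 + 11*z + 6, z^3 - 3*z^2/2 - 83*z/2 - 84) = z + 3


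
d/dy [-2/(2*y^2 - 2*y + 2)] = (2*y - 1)/(y^2 - y + 1)^2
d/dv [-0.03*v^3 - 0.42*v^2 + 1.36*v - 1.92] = -0.09*v^2 - 0.84*v + 1.36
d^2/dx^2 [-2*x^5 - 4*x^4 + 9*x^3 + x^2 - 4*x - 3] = -40*x^3 - 48*x^2 + 54*x + 2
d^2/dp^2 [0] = 0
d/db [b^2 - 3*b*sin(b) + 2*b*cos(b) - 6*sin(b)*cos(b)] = -2*b*sin(b) - 3*b*cos(b) + 2*b - 3*sin(b) + 2*cos(b) - 6*cos(2*b)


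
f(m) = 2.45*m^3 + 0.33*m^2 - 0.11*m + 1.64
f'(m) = 7.35*m^2 + 0.66*m - 0.11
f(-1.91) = -14.02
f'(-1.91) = 25.44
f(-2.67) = -42.35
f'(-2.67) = 50.53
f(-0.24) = 1.65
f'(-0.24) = 0.15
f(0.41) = 1.82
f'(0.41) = 1.40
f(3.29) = 92.10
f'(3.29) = 81.62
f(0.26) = 1.68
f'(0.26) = 0.56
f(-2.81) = -49.81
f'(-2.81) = 56.07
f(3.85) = 145.92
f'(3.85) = 111.38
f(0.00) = 1.64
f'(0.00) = -0.11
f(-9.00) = -1756.69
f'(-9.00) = 589.30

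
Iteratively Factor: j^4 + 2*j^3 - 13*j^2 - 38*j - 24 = (j + 1)*(j^3 + j^2 - 14*j - 24) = (j - 4)*(j + 1)*(j^2 + 5*j + 6) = (j - 4)*(j + 1)*(j + 3)*(j + 2)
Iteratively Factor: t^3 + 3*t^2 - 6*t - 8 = (t + 4)*(t^2 - t - 2) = (t + 1)*(t + 4)*(t - 2)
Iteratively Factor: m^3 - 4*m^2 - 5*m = (m - 5)*(m^2 + m) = m*(m - 5)*(m + 1)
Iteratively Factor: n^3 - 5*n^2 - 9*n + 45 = (n - 3)*(n^2 - 2*n - 15) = (n - 5)*(n - 3)*(n + 3)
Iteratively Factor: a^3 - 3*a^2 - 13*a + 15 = (a - 1)*(a^2 - 2*a - 15) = (a - 5)*(a - 1)*(a + 3)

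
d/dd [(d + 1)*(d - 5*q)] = 2*d - 5*q + 1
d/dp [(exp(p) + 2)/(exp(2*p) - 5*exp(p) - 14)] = -exp(p)/(exp(2*p) - 14*exp(p) + 49)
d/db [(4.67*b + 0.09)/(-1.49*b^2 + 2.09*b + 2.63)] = (6.9583*b^2 + 0.2682*b + 12.094)/(2.2201*b^4 - 6.2282*b^3 - 3.4693*b^2 + 10.9934*b + 6.9169)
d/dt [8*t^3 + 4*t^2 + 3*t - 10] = 24*t^2 + 8*t + 3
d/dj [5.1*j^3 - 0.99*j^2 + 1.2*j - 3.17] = 15.3*j^2 - 1.98*j + 1.2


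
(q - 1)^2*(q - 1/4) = q^3 - 9*q^2/4 + 3*q/2 - 1/4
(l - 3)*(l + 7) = l^2 + 4*l - 21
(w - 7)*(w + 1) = w^2 - 6*w - 7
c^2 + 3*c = c*(c + 3)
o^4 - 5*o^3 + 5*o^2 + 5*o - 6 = (o - 3)*(o - 2)*(o - 1)*(o + 1)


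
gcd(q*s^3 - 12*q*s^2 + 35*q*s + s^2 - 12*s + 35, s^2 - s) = 1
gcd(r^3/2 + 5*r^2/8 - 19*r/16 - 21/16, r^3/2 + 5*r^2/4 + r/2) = 1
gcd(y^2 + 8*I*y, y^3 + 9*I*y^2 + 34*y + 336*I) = y + 8*I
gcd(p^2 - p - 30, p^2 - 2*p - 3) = 1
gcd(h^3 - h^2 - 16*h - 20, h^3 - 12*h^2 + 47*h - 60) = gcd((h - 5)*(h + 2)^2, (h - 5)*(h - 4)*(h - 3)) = h - 5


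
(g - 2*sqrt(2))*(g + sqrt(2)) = g^2 - sqrt(2)*g - 4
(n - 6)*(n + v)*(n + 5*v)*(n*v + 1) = n^4*v + 6*n^3*v^2 - 6*n^3*v + n^3 + 5*n^2*v^3 - 36*n^2*v^2 + 6*n^2*v - 6*n^2 - 30*n*v^3 + 5*n*v^2 - 36*n*v - 30*v^2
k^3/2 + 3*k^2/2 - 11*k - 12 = (k/2 + 1/2)*(k - 4)*(k + 6)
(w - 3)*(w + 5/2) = w^2 - w/2 - 15/2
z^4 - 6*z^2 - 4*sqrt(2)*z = z*(z - 2*sqrt(2))*(z + sqrt(2))^2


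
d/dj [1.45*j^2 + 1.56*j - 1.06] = 2.9*j + 1.56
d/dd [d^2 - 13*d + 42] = 2*d - 13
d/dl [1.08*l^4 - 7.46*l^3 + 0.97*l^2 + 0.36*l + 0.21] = 4.32*l^3 - 22.38*l^2 + 1.94*l + 0.36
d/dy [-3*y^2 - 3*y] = -6*y - 3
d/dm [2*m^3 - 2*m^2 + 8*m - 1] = 6*m^2 - 4*m + 8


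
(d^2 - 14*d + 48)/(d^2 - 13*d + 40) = (d - 6)/(d - 5)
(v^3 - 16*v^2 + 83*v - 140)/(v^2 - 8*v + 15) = (v^2 - 11*v + 28)/(v - 3)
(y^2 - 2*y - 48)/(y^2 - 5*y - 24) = (y + 6)/(y + 3)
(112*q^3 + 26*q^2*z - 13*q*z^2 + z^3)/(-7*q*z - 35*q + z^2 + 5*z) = (-16*q^2 - 6*q*z + z^2)/(z + 5)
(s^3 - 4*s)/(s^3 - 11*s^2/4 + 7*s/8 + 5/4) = 8*s*(s + 2)/(8*s^2 - 6*s - 5)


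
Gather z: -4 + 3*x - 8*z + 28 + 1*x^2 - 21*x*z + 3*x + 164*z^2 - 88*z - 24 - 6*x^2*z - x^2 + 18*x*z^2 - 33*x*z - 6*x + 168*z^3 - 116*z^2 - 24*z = 168*z^3 + z^2*(18*x + 48) + z*(-6*x^2 - 54*x - 120)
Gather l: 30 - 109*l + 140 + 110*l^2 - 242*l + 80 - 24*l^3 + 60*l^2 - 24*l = -24*l^3 + 170*l^2 - 375*l + 250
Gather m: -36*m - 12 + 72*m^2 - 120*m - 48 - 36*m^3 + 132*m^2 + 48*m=-36*m^3 + 204*m^2 - 108*m - 60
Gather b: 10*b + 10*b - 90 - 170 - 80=20*b - 340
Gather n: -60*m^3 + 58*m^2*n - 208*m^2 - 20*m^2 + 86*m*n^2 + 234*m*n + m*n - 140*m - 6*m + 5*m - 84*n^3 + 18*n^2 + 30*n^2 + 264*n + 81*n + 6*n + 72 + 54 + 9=-60*m^3 - 228*m^2 - 141*m - 84*n^3 + n^2*(86*m + 48) + n*(58*m^2 + 235*m + 351) + 135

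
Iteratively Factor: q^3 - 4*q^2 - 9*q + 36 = (q - 3)*(q^2 - q - 12) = (q - 4)*(q - 3)*(q + 3)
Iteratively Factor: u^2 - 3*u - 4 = (u + 1)*(u - 4)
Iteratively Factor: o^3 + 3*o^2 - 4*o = (o + 4)*(o^2 - o) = o*(o + 4)*(o - 1)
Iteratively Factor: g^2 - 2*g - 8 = (g - 4)*(g + 2)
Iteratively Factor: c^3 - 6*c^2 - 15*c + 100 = (c - 5)*(c^2 - c - 20) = (c - 5)^2*(c + 4)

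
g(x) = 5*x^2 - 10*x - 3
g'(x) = 10*x - 10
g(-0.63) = 5.28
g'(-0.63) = -16.30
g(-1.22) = 16.64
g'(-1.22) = -22.20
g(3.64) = 26.85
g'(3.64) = 26.40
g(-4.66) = 152.18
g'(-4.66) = -56.60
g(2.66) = 5.78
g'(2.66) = 16.60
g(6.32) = 133.51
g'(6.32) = 53.20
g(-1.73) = 29.26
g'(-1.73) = -27.30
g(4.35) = 48.11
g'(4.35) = 33.50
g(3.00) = 12.00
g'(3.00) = 20.00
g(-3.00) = 72.00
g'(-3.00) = -40.00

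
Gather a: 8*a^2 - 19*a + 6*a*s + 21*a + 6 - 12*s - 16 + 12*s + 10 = 8*a^2 + a*(6*s + 2)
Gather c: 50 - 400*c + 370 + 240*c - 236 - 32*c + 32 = 216 - 192*c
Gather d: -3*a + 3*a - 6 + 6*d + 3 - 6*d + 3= 0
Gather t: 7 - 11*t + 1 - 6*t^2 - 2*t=-6*t^2 - 13*t + 8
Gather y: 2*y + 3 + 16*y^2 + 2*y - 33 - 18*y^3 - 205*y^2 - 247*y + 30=-18*y^3 - 189*y^2 - 243*y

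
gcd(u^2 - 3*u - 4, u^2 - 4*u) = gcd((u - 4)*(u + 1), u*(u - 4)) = u - 4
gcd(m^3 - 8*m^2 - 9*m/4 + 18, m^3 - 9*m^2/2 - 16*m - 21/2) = m + 3/2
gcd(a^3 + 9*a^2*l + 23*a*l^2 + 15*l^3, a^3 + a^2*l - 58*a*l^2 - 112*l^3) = 1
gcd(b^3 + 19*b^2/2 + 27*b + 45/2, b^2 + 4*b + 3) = b + 3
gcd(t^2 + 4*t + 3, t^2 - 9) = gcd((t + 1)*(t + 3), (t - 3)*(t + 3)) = t + 3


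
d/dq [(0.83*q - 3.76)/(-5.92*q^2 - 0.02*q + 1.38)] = (4.9136*q^2 - 44.5184*q + 1.0702)/(35.0464*q^4 + 0.2368*q^3 - 16.3388*q^2 - 0.0552*q + 1.9044)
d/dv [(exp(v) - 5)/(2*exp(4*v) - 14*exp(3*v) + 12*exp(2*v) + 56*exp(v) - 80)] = (-3*exp(v) - 2)*exp(v)/(2*(exp(5*v) - 2*exp(4*v) - 8*exp(3*v) + 16*exp(2*v) + 16*exp(v) - 32))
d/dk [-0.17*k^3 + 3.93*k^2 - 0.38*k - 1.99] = -0.51*k^2 + 7.86*k - 0.38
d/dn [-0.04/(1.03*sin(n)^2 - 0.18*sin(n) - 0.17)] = (0.0824*sin(n) - 0.0072)*cos(n)/(-1.03*sin(n)^2 + 0.18*sin(n) + 0.17)^2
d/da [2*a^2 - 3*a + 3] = 4*a - 3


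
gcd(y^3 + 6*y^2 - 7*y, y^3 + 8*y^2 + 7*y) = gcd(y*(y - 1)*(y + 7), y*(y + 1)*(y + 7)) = y^2 + 7*y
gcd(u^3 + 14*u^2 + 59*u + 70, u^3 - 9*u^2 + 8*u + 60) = u + 2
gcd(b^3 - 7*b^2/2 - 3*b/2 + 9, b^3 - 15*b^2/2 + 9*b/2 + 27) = b^2 - 3*b/2 - 9/2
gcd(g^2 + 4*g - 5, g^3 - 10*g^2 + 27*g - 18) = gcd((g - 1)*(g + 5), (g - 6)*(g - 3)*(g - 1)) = g - 1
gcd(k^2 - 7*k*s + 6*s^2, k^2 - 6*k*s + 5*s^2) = -k + s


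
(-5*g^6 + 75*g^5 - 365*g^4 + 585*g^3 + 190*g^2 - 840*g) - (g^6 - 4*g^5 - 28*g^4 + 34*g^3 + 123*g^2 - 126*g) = -6*g^6 + 79*g^5 - 337*g^4 + 551*g^3 + 67*g^2 - 714*g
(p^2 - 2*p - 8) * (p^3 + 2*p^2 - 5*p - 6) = p^5 - 17*p^3 - 12*p^2 + 52*p + 48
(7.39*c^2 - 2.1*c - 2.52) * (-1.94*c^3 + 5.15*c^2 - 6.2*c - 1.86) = -14.3366*c^5 + 42.1325*c^4 - 51.7442*c^3 - 13.7034*c^2 + 19.53*c + 4.6872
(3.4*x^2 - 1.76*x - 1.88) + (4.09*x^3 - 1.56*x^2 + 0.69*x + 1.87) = 4.09*x^3 + 1.84*x^2 - 1.07*x - 0.00999999999999979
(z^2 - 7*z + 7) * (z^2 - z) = z^4 - 8*z^3 + 14*z^2 - 7*z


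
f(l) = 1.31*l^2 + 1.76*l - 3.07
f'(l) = 2.62*l + 1.76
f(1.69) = 3.65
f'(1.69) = 6.19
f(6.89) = 71.24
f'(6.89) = 19.81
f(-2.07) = -1.10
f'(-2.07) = -3.66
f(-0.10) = -3.23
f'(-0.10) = 1.50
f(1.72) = 3.83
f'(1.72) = 6.27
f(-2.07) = -1.10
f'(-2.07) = -3.66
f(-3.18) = 4.58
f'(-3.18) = -6.57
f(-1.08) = -3.44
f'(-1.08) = -1.07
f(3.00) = 14.00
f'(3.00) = 9.62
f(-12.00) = 164.45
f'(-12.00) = -29.68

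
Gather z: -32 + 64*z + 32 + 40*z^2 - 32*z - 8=40*z^2 + 32*z - 8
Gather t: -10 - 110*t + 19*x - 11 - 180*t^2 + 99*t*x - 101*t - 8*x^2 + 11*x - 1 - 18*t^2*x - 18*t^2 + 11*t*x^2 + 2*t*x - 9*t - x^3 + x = t^2*(-18*x - 198) + t*(11*x^2 + 101*x - 220) - x^3 - 8*x^2 + 31*x - 22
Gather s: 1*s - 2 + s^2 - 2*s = s^2 - s - 2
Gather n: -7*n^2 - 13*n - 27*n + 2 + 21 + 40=-7*n^2 - 40*n + 63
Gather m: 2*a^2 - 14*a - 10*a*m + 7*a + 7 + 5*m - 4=2*a^2 - 7*a + m*(5 - 10*a) + 3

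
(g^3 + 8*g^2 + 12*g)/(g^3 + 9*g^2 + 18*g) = (g + 2)/(g + 3)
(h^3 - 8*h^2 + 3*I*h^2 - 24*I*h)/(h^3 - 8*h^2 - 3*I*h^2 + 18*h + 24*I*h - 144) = h/(h - 6*I)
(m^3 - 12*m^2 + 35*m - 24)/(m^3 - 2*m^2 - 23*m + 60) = (m^2 - 9*m + 8)/(m^2 + m - 20)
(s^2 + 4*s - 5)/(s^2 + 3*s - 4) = (s + 5)/(s + 4)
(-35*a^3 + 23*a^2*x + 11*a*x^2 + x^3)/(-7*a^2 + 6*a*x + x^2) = 5*a + x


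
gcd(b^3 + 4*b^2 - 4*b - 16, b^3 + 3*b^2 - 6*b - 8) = b^2 + 2*b - 8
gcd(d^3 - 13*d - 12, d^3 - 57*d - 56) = d + 1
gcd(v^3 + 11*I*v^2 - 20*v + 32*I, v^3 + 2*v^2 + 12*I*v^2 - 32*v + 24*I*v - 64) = v^2 + 12*I*v - 32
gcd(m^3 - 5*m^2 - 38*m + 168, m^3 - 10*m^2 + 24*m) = m - 4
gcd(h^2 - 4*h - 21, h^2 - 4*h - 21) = h^2 - 4*h - 21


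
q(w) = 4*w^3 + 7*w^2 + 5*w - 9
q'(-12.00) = 1565.00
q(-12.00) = -5973.00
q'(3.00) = 155.00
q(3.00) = 177.00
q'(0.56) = 16.60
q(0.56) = -3.30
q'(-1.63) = 14.06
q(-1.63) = -15.87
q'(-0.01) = 4.86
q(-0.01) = -9.05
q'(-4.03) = 143.47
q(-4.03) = -177.27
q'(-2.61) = 50.21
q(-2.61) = -45.48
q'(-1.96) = 23.66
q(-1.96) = -22.03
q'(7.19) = 726.01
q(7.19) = 1875.60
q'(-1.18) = 5.19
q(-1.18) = -11.73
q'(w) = 12*w^2 + 14*w + 5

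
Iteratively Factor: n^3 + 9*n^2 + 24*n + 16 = (n + 1)*(n^2 + 8*n + 16) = (n + 1)*(n + 4)*(n + 4)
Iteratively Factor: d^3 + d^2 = (d)*(d^2 + d) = d*(d + 1)*(d)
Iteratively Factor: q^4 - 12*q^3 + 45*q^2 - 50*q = (q - 5)*(q^3 - 7*q^2 + 10*q) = (q - 5)^2*(q^2 - 2*q) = (q - 5)^2*(q - 2)*(q)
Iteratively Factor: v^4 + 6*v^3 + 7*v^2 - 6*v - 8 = (v + 4)*(v^3 + 2*v^2 - v - 2) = (v + 1)*(v + 4)*(v^2 + v - 2) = (v + 1)*(v + 2)*(v + 4)*(v - 1)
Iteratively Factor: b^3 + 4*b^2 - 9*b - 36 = (b + 3)*(b^2 + b - 12) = (b - 3)*(b + 3)*(b + 4)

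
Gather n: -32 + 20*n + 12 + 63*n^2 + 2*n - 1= 63*n^2 + 22*n - 21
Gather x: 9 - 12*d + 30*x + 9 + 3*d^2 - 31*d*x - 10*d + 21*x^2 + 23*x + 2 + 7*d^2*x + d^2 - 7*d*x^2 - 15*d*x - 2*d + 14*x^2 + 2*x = 4*d^2 - 24*d + x^2*(35 - 7*d) + x*(7*d^2 - 46*d + 55) + 20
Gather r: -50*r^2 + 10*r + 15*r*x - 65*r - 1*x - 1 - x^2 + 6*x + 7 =-50*r^2 + r*(15*x - 55) - x^2 + 5*x + 6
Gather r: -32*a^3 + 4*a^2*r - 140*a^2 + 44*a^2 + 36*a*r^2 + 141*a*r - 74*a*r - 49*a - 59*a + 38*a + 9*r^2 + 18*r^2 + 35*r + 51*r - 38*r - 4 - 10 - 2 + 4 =-32*a^3 - 96*a^2 - 70*a + r^2*(36*a + 27) + r*(4*a^2 + 67*a + 48) - 12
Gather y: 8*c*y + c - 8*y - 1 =c + y*(8*c - 8) - 1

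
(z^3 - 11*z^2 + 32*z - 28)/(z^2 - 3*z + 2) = (z^2 - 9*z + 14)/(z - 1)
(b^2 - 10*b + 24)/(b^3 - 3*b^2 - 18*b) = (b - 4)/(b*(b + 3))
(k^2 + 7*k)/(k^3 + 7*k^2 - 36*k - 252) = k/(k^2 - 36)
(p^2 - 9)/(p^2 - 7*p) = (p^2 - 9)/(p*(p - 7))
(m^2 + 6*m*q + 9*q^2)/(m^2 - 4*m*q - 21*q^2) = (-m - 3*q)/(-m + 7*q)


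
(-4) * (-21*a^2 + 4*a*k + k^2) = 84*a^2 - 16*a*k - 4*k^2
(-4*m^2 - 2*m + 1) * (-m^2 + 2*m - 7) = 4*m^4 - 6*m^3 + 23*m^2 + 16*m - 7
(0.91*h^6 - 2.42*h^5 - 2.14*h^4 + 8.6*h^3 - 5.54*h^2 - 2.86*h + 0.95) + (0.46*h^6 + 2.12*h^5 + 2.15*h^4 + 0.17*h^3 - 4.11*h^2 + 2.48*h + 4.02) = 1.37*h^6 - 0.3*h^5 + 0.00999999999999979*h^4 + 8.77*h^3 - 9.65*h^2 - 0.38*h + 4.97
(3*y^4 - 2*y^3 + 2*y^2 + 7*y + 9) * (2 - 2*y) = -6*y^5 + 10*y^4 - 8*y^3 - 10*y^2 - 4*y + 18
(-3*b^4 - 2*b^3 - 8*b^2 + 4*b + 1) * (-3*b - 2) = 9*b^5 + 12*b^4 + 28*b^3 + 4*b^2 - 11*b - 2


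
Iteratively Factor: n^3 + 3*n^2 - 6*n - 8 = (n + 1)*(n^2 + 2*n - 8) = (n + 1)*(n + 4)*(n - 2)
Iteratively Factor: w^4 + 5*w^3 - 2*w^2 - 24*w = (w)*(w^3 + 5*w^2 - 2*w - 24) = w*(w + 4)*(w^2 + w - 6) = w*(w + 3)*(w + 4)*(w - 2)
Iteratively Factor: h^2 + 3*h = (h + 3)*(h)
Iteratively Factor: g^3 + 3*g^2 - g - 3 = (g + 3)*(g^2 - 1) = (g + 1)*(g + 3)*(g - 1)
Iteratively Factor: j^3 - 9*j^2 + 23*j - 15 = (j - 3)*(j^2 - 6*j + 5) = (j - 5)*(j - 3)*(j - 1)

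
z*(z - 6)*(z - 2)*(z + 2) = z^4 - 6*z^3 - 4*z^2 + 24*z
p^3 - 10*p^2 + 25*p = p*(p - 5)^2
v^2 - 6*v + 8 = (v - 4)*(v - 2)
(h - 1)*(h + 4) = h^2 + 3*h - 4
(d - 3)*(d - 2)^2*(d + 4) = d^4 - 3*d^3 - 12*d^2 + 52*d - 48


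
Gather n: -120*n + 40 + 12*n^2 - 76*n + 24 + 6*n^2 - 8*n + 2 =18*n^2 - 204*n + 66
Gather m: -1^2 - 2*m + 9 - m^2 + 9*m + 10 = -m^2 + 7*m + 18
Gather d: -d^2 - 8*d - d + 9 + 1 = -d^2 - 9*d + 10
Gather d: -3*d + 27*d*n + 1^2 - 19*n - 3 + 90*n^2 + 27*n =d*(27*n - 3) + 90*n^2 + 8*n - 2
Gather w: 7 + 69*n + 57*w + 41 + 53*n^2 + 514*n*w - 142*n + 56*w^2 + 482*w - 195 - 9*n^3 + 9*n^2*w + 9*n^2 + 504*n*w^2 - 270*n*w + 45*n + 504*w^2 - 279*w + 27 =-9*n^3 + 62*n^2 - 28*n + w^2*(504*n + 560) + w*(9*n^2 + 244*n + 260) - 120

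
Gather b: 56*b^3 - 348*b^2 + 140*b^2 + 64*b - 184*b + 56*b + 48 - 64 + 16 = 56*b^3 - 208*b^2 - 64*b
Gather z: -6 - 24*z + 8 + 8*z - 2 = -16*z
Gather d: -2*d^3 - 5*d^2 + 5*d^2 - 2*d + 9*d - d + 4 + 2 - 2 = -2*d^3 + 6*d + 4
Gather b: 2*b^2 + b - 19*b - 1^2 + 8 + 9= 2*b^2 - 18*b + 16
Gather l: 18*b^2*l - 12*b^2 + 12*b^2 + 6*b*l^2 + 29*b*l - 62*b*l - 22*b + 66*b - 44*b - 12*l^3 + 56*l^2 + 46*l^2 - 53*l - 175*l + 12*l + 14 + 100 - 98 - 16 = -12*l^3 + l^2*(6*b + 102) + l*(18*b^2 - 33*b - 216)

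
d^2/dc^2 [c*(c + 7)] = 2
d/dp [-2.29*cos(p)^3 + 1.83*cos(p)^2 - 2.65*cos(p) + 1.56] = (6.87*cos(p)^2 - 3.66*cos(p) + 2.65)*sin(p)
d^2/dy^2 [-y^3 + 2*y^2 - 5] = 4 - 6*y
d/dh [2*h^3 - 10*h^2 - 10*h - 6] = 6*h^2 - 20*h - 10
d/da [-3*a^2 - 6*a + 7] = -6*a - 6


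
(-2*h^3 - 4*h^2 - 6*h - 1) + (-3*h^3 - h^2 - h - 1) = -5*h^3 - 5*h^2 - 7*h - 2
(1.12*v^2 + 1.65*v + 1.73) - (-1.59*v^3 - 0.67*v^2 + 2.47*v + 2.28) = 1.59*v^3 + 1.79*v^2 - 0.82*v - 0.55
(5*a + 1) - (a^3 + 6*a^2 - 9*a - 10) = -a^3 - 6*a^2 + 14*a + 11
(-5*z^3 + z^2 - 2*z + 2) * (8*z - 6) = -40*z^4 + 38*z^3 - 22*z^2 + 28*z - 12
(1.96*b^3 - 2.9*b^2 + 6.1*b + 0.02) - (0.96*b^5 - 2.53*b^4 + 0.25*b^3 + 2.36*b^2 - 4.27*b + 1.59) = -0.96*b^5 + 2.53*b^4 + 1.71*b^3 - 5.26*b^2 + 10.37*b - 1.57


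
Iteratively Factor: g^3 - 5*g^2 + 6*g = (g)*(g^2 - 5*g + 6) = g*(g - 3)*(g - 2)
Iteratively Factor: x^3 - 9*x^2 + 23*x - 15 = (x - 5)*(x^2 - 4*x + 3) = (x - 5)*(x - 3)*(x - 1)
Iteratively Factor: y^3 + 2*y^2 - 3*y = (y + 3)*(y^2 - y) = (y - 1)*(y + 3)*(y)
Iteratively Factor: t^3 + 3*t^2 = (t)*(t^2 + 3*t) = t*(t + 3)*(t)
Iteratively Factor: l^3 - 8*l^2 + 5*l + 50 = (l + 2)*(l^2 - 10*l + 25) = (l - 5)*(l + 2)*(l - 5)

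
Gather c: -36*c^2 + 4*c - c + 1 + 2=-36*c^2 + 3*c + 3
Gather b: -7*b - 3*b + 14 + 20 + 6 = 40 - 10*b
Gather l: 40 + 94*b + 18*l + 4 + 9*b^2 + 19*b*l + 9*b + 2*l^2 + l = 9*b^2 + 103*b + 2*l^2 + l*(19*b + 19) + 44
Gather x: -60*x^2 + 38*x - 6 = -60*x^2 + 38*x - 6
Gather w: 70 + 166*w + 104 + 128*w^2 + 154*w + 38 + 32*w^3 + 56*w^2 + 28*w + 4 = 32*w^3 + 184*w^2 + 348*w + 216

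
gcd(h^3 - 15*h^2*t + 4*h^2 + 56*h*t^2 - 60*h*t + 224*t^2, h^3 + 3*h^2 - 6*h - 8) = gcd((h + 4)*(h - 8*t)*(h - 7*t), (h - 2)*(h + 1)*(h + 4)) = h + 4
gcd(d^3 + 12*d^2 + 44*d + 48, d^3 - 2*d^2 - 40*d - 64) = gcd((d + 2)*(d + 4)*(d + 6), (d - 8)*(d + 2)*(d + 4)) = d^2 + 6*d + 8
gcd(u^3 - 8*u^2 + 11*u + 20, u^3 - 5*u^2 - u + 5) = u^2 - 4*u - 5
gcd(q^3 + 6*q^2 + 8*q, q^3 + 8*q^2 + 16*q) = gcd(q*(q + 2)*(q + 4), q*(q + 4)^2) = q^2 + 4*q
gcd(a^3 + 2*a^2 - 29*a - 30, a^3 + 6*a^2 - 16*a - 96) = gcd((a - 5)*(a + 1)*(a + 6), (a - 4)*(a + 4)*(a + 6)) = a + 6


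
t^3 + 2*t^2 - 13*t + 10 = (t - 2)*(t - 1)*(t + 5)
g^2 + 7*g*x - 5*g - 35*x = (g - 5)*(g + 7*x)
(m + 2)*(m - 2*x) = m^2 - 2*m*x + 2*m - 4*x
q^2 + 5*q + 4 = (q + 1)*(q + 4)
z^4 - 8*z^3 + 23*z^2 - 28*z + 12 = (z - 3)*(z - 2)^2*(z - 1)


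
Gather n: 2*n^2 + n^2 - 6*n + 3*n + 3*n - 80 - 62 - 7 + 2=3*n^2 - 147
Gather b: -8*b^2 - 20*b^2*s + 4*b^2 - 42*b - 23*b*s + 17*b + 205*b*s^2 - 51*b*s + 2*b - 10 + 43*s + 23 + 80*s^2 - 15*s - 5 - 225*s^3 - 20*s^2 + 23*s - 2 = b^2*(-20*s - 4) + b*(205*s^2 - 74*s - 23) - 225*s^3 + 60*s^2 + 51*s + 6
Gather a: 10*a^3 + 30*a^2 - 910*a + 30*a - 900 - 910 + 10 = 10*a^3 + 30*a^2 - 880*a - 1800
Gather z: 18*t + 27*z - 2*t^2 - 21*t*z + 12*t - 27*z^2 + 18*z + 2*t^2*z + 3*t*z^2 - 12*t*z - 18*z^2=-2*t^2 + 30*t + z^2*(3*t - 45) + z*(2*t^2 - 33*t + 45)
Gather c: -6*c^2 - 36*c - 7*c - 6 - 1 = -6*c^2 - 43*c - 7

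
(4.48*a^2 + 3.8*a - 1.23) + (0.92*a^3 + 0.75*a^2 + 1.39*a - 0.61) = 0.92*a^3 + 5.23*a^2 + 5.19*a - 1.84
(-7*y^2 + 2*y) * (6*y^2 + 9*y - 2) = -42*y^4 - 51*y^3 + 32*y^2 - 4*y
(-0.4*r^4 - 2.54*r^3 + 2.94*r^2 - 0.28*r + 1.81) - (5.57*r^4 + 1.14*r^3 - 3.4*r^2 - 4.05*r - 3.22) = -5.97*r^4 - 3.68*r^3 + 6.34*r^2 + 3.77*r + 5.03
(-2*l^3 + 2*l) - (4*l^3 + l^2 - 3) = -6*l^3 - l^2 + 2*l + 3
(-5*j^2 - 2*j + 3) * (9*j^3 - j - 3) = -45*j^5 - 18*j^4 + 32*j^3 + 17*j^2 + 3*j - 9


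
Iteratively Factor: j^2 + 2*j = (j + 2)*(j)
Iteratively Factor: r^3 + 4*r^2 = (r)*(r^2 + 4*r) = r^2*(r + 4)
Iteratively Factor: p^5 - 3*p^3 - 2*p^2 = (p + 1)*(p^4 - p^3 - 2*p^2) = p*(p + 1)*(p^3 - p^2 - 2*p) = p^2*(p + 1)*(p^2 - p - 2) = p^2*(p - 2)*(p + 1)*(p + 1)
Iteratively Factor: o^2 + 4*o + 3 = (o + 3)*(o + 1)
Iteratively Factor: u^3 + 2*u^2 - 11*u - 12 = (u - 3)*(u^2 + 5*u + 4) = (u - 3)*(u + 4)*(u + 1)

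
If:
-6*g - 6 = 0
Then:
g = -1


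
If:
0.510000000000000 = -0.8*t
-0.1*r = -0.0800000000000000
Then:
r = 0.80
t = -0.64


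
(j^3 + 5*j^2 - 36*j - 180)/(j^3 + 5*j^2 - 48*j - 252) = (j^2 - j - 30)/(j^2 - j - 42)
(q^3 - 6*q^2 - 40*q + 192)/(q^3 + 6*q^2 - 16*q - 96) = (q - 8)/(q + 4)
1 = 1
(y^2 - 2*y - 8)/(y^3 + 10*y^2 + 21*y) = (y^2 - 2*y - 8)/(y*(y^2 + 10*y + 21))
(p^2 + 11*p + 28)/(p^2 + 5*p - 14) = (p + 4)/(p - 2)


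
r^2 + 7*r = r*(r + 7)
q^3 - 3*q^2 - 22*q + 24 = (q - 6)*(q - 1)*(q + 4)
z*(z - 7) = z^2 - 7*z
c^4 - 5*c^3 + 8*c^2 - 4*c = c*(c - 2)^2*(c - 1)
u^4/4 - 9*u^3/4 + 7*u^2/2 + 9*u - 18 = (u/4 + 1/2)*(u - 6)*(u - 3)*(u - 2)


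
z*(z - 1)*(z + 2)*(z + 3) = z^4 + 4*z^3 + z^2 - 6*z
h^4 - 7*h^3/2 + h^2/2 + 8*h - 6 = (h - 2)^2*(h - 1)*(h + 3/2)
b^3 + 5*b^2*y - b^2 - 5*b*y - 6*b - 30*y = (b - 3)*(b + 2)*(b + 5*y)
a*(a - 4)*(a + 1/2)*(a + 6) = a^4 + 5*a^3/2 - 23*a^2 - 12*a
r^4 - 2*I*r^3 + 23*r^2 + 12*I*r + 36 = (r - 6*I)*(r - I)*(r + 2*I)*(r + 3*I)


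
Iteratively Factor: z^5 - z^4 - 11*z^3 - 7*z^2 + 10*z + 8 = (z + 2)*(z^4 - 3*z^3 - 5*z^2 + 3*z + 4) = (z - 1)*(z + 2)*(z^3 - 2*z^2 - 7*z - 4) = (z - 1)*(z + 1)*(z + 2)*(z^2 - 3*z - 4) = (z - 1)*(z + 1)^2*(z + 2)*(z - 4)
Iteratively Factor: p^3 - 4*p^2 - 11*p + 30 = (p - 2)*(p^2 - 2*p - 15) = (p - 5)*(p - 2)*(p + 3)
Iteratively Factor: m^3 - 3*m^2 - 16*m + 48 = (m - 3)*(m^2 - 16) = (m - 4)*(m - 3)*(m + 4)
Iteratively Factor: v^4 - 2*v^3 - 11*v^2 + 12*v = (v - 1)*(v^3 - v^2 - 12*v) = (v - 1)*(v + 3)*(v^2 - 4*v) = (v - 4)*(v - 1)*(v + 3)*(v)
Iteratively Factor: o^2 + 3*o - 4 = (o - 1)*(o + 4)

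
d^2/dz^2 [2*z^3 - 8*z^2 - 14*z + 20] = 12*z - 16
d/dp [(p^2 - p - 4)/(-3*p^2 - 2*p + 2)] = 5*(-p^2 - 4*p - 2)/(9*p^4 + 12*p^3 - 8*p^2 - 8*p + 4)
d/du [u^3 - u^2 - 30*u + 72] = 3*u^2 - 2*u - 30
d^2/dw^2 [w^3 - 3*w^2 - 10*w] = 6*w - 6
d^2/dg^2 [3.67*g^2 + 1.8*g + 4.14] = 7.34000000000000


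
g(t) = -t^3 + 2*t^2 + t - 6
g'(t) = -3*t^2 + 4*t + 1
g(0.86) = -4.30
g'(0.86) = 2.22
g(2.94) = -11.18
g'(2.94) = -13.17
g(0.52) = -5.08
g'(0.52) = 2.27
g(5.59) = -112.59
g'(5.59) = -70.38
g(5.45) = -103.02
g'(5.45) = -66.31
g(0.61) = -4.87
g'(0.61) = 2.32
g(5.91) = -136.66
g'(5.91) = -80.14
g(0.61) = -4.87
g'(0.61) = 2.32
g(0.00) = -6.00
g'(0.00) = 1.00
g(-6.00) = 276.00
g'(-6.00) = -131.00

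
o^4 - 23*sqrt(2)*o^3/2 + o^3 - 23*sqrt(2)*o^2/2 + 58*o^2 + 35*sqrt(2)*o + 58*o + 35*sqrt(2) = (o + 1)*(o - 7*sqrt(2))*(o - 5*sqrt(2))*(o + sqrt(2)/2)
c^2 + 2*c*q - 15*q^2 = (c - 3*q)*(c + 5*q)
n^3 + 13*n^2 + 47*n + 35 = (n + 1)*(n + 5)*(n + 7)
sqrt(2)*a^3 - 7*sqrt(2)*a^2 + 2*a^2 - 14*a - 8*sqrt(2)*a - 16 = (a - 8)*(a + sqrt(2))*(sqrt(2)*a + sqrt(2))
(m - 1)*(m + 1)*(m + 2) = m^3 + 2*m^2 - m - 2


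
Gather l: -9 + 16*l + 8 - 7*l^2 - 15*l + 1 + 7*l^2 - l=0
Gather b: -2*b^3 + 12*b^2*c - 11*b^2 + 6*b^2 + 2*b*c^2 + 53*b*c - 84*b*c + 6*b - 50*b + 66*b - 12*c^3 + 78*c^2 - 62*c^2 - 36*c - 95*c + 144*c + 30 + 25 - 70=-2*b^3 + b^2*(12*c - 5) + b*(2*c^2 - 31*c + 22) - 12*c^3 + 16*c^2 + 13*c - 15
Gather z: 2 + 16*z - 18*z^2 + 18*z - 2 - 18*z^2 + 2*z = -36*z^2 + 36*z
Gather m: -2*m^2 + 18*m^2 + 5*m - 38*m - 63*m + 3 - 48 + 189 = 16*m^2 - 96*m + 144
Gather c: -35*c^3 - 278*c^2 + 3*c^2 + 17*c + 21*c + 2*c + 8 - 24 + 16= -35*c^3 - 275*c^2 + 40*c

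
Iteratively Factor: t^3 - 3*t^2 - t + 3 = (t + 1)*(t^2 - 4*t + 3) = (t - 3)*(t + 1)*(t - 1)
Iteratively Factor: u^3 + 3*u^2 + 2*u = (u + 1)*(u^2 + 2*u) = u*(u + 1)*(u + 2)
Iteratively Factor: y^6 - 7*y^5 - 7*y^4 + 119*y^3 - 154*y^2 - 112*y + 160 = (y - 2)*(y^5 - 5*y^4 - 17*y^3 + 85*y^2 + 16*y - 80) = (y - 2)*(y + 4)*(y^4 - 9*y^3 + 19*y^2 + 9*y - 20) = (y - 2)*(y - 1)*(y + 4)*(y^3 - 8*y^2 + 11*y + 20) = (y - 2)*(y - 1)*(y + 1)*(y + 4)*(y^2 - 9*y + 20) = (y - 4)*(y - 2)*(y - 1)*(y + 1)*(y + 4)*(y - 5)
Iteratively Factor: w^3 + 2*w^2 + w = (w)*(w^2 + 2*w + 1) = w*(w + 1)*(w + 1)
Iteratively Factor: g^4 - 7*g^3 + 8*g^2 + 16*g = (g)*(g^3 - 7*g^2 + 8*g + 16) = g*(g - 4)*(g^2 - 3*g - 4) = g*(g - 4)*(g + 1)*(g - 4)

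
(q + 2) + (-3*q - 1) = 1 - 2*q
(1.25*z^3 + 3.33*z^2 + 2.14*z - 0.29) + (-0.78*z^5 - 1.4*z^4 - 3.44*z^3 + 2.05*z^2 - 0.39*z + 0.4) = -0.78*z^5 - 1.4*z^4 - 2.19*z^3 + 5.38*z^2 + 1.75*z + 0.11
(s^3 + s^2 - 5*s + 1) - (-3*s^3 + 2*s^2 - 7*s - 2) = 4*s^3 - s^2 + 2*s + 3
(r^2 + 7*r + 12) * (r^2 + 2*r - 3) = r^4 + 9*r^3 + 23*r^2 + 3*r - 36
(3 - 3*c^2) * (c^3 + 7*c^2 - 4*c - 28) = -3*c^5 - 21*c^4 + 15*c^3 + 105*c^2 - 12*c - 84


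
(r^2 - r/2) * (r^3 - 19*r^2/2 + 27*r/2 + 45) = r^5 - 10*r^4 + 73*r^3/4 + 153*r^2/4 - 45*r/2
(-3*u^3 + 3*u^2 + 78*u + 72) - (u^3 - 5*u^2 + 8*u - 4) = -4*u^3 + 8*u^2 + 70*u + 76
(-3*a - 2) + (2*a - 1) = -a - 3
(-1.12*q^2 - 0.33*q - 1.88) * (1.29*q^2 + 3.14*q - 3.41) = -1.4448*q^4 - 3.9425*q^3 + 0.357800000000001*q^2 - 4.7779*q + 6.4108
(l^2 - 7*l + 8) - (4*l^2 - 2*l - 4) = -3*l^2 - 5*l + 12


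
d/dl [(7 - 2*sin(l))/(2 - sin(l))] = 3*cos(l)/(sin(l) - 2)^2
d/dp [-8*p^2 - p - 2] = -16*p - 1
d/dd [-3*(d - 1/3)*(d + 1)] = -6*d - 2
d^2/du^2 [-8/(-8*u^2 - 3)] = 384*(8*u^2 - 1)/(8*u^2 + 3)^3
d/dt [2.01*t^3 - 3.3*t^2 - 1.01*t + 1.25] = 6.03*t^2 - 6.6*t - 1.01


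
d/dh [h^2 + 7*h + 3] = 2*h + 7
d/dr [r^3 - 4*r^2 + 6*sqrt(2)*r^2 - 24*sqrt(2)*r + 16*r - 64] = 3*r^2 - 8*r + 12*sqrt(2)*r - 24*sqrt(2) + 16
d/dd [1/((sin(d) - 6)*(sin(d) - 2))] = 2*(4 - sin(d))*cos(d)/((sin(d) - 6)^2*(sin(d) - 2)^2)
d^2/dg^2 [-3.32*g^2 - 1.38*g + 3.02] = -6.64000000000000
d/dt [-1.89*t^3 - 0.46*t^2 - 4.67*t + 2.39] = -5.67*t^2 - 0.92*t - 4.67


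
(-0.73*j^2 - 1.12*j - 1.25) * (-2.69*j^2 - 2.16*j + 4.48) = 1.9637*j^4 + 4.5896*j^3 + 2.5113*j^2 - 2.3176*j - 5.6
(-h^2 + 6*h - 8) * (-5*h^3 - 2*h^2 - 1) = 5*h^5 - 28*h^4 + 28*h^3 + 17*h^2 - 6*h + 8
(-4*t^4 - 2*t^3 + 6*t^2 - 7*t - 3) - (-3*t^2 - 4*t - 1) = -4*t^4 - 2*t^3 + 9*t^2 - 3*t - 2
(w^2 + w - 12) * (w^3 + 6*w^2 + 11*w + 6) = w^5 + 7*w^4 + 5*w^3 - 55*w^2 - 126*w - 72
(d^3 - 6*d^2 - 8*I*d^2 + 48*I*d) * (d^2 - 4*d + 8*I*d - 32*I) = d^5 - 10*d^4 + 88*d^3 - 640*d^2 + 1536*d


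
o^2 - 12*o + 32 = (o - 8)*(o - 4)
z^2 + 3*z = z*(z + 3)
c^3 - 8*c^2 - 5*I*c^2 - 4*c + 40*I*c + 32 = (c - 8)*(c - 4*I)*(c - I)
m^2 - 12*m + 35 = (m - 7)*(m - 5)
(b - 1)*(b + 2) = b^2 + b - 2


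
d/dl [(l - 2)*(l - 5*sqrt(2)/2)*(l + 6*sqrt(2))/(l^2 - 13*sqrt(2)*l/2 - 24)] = (2*l^4 - 26*sqrt(2)*l^3 - 175*l^2 + 40*sqrt(2)*l^2 - 336*sqrt(2)*l - 48*l + 1440 + 1116*sqrt(2))/(2*l^4 - 26*sqrt(2)*l^3 + 73*l^2 + 624*sqrt(2)*l + 1152)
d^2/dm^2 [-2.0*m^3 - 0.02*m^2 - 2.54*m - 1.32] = -12.0*m - 0.04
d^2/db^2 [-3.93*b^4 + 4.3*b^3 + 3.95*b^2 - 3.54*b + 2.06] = -47.16*b^2 + 25.8*b + 7.9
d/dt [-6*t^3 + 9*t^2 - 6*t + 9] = -18*t^2 + 18*t - 6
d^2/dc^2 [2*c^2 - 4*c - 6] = 4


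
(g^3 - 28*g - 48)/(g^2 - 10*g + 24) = (g^2 + 6*g + 8)/(g - 4)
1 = 1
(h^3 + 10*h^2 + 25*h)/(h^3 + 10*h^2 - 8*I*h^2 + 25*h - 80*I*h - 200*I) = h/(h - 8*I)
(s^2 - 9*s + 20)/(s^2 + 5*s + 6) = (s^2 - 9*s + 20)/(s^2 + 5*s + 6)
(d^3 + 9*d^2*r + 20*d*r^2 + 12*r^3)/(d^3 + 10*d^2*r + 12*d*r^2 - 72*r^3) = (-d^2 - 3*d*r - 2*r^2)/(-d^2 - 4*d*r + 12*r^2)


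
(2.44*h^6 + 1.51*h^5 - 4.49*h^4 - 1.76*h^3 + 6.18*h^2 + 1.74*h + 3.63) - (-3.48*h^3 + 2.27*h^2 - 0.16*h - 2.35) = 2.44*h^6 + 1.51*h^5 - 4.49*h^4 + 1.72*h^3 + 3.91*h^2 + 1.9*h + 5.98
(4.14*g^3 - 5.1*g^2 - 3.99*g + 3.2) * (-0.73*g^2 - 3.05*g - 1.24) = -3.0222*g^5 - 8.904*g^4 + 13.3341*g^3 + 16.1575*g^2 - 4.8124*g - 3.968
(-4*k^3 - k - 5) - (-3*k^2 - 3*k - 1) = -4*k^3 + 3*k^2 + 2*k - 4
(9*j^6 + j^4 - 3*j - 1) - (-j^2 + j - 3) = 9*j^6 + j^4 + j^2 - 4*j + 2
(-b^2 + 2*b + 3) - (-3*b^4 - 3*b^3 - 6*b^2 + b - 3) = 3*b^4 + 3*b^3 + 5*b^2 + b + 6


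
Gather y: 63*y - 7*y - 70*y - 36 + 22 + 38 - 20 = 4 - 14*y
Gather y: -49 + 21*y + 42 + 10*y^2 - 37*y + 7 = 10*y^2 - 16*y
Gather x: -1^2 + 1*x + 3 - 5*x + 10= 12 - 4*x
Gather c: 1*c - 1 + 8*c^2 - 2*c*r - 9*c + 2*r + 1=8*c^2 + c*(-2*r - 8) + 2*r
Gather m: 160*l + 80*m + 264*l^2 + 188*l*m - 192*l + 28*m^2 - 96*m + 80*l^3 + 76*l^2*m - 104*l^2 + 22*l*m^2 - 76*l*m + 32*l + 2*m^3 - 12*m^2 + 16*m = 80*l^3 + 160*l^2 + 2*m^3 + m^2*(22*l + 16) + m*(76*l^2 + 112*l)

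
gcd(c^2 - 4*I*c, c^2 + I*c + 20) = c - 4*I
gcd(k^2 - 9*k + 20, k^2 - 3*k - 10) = k - 5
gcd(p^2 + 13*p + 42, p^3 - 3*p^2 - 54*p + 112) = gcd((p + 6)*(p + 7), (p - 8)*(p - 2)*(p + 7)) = p + 7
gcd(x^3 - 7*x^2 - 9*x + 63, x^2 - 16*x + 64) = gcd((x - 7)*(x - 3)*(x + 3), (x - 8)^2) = 1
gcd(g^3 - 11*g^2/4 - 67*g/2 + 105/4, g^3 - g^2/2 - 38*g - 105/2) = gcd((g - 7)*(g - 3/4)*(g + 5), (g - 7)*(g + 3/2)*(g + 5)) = g^2 - 2*g - 35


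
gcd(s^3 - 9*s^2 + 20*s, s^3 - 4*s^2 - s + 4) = s - 4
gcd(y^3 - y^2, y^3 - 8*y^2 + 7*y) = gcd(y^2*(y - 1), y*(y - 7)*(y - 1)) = y^2 - y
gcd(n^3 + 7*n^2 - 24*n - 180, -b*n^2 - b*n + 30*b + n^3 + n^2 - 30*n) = n^2 + n - 30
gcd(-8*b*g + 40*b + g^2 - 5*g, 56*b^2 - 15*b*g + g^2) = 8*b - g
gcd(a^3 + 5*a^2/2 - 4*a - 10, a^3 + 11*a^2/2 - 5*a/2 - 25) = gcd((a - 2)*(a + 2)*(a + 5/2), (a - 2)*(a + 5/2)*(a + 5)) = a^2 + a/2 - 5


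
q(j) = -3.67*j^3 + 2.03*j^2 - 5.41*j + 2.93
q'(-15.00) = -2543.56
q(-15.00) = 12927.08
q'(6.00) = -377.41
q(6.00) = -749.17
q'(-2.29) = -72.44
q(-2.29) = 70.04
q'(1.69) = -29.99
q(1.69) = -18.13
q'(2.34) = -56.20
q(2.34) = -45.64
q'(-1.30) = -29.29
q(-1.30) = 21.46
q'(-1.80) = -48.39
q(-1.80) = 40.65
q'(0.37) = -5.42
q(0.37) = 1.02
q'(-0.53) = -10.65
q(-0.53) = 6.91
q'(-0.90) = -17.98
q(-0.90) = 12.12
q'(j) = -11.01*j^2 + 4.06*j - 5.41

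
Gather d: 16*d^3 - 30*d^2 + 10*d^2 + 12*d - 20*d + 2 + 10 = 16*d^3 - 20*d^2 - 8*d + 12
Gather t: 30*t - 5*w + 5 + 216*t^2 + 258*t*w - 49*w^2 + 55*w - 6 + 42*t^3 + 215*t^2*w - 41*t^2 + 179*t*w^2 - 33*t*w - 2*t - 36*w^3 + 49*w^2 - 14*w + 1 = 42*t^3 + t^2*(215*w + 175) + t*(179*w^2 + 225*w + 28) - 36*w^3 + 36*w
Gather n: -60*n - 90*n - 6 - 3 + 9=-150*n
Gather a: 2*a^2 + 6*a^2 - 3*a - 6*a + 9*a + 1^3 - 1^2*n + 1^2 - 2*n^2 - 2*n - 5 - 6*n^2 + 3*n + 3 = 8*a^2 - 8*n^2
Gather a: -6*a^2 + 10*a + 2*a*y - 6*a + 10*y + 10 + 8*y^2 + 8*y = -6*a^2 + a*(2*y + 4) + 8*y^2 + 18*y + 10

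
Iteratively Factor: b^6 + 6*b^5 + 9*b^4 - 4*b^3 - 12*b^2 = (b + 2)*(b^5 + 4*b^4 + b^3 - 6*b^2) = b*(b + 2)*(b^4 + 4*b^3 + b^2 - 6*b) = b*(b - 1)*(b + 2)*(b^3 + 5*b^2 + 6*b) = b*(b - 1)*(b + 2)^2*(b^2 + 3*b) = b^2*(b - 1)*(b + 2)^2*(b + 3)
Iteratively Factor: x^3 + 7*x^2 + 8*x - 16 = (x - 1)*(x^2 + 8*x + 16) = (x - 1)*(x + 4)*(x + 4)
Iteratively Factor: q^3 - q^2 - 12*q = (q + 3)*(q^2 - 4*q) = (q - 4)*(q + 3)*(q)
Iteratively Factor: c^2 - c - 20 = (c - 5)*(c + 4)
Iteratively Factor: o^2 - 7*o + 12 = (o - 4)*(o - 3)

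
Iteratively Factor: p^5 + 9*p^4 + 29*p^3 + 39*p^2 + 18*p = (p + 1)*(p^4 + 8*p^3 + 21*p^2 + 18*p) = (p + 1)*(p + 3)*(p^3 + 5*p^2 + 6*p) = (p + 1)*(p + 2)*(p + 3)*(p^2 + 3*p) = (p + 1)*(p + 2)*(p + 3)^2*(p)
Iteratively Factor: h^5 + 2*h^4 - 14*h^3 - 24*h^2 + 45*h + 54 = (h + 3)*(h^4 - h^3 - 11*h^2 + 9*h + 18) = (h + 1)*(h + 3)*(h^3 - 2*h^2 - 9*h + 18) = (h - 3)*(h + 1)*(h + 3)*(h^2 + h - 6) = (h - 3)*(h - 2)*(h + 1)*(h + 3)*(h + 3)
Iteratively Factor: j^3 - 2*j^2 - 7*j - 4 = (j + 1)*(j^2 - 3*j - 4) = (j - 4)*(j + 1)*(j + 1)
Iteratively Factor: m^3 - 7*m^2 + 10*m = (m)*(m^2 - 7*m + 10) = m*(m - 5)*(m - 2)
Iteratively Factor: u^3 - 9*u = (u)*(u^2 - 9) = u*(u - 3)*(u + 3)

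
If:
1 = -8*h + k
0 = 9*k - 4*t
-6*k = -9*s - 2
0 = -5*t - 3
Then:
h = -19/120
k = -4/15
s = -2/5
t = -3/5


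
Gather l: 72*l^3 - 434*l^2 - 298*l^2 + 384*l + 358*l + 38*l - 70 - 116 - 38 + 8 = 72*l^3 - 732*l^2 + 780*l - 216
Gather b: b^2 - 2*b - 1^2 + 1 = b^2 - 2*b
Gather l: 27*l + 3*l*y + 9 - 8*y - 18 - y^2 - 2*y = l*(3*y + 27) - y^2 - 10*y - 9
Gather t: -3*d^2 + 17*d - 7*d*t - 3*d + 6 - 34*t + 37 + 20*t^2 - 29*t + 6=-3*d^2 + 14*d + 20*t^2 + t*(-7*d - 63) + 49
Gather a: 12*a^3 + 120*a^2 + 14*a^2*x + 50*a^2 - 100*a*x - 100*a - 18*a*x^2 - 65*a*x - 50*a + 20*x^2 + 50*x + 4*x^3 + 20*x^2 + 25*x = 12*a^3 + a^2*(14*x + 170) + a*(-18*x^2 - 165*x - 150) + 4*x^3 + 40*x^2 + 75*x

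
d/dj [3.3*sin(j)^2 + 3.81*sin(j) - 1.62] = (6.6*sin(j) + 3.81)*cos(j)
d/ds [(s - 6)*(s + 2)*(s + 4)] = 3*s^2 - 28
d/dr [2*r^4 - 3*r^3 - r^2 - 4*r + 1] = 8*r^3 - 9*r^2 - 2*r - 4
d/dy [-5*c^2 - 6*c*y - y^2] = -6*c - 2*y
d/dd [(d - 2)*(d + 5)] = 2*d + 3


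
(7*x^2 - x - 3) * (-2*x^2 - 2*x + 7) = -14*x^4 - 12*x^3 + 57*x^2 - x - 21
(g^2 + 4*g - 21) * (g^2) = g^4 + 4*g^3 - 21*g^2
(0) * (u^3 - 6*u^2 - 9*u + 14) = 0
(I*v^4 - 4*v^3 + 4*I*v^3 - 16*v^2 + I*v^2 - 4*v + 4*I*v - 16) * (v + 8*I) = I*v^5 - 12*v^4 + 4*I*v^4 - 48*v^3 - 31*I*v^3 - 12*v^2 - 124*I*v^2 - 48*v - 32*I*v - 128*I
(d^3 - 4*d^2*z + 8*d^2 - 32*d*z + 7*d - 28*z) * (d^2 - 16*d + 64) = d^5 - 4*d^4*z - 8*d^4 + 32*d^3*z - 57*d^3 + 228*d^2*z + 400*d^2 - 1600*d*z + 448*d - 1792*z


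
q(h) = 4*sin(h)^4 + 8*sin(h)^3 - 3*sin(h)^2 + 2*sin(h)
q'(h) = 16*sin(h)^3*cos(h) + 24*sin(h)^2*cos(h) - 6*sin(h)*cos(h) + 2*cos(h)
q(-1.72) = -8.82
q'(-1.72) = -2.37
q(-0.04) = -0.09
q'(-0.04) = 2.28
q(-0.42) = -1.75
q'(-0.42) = 6.71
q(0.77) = 3.58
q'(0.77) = 10.66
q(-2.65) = -2.26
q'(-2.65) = -7.49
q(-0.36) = -1.36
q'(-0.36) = 5.98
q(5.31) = -6.36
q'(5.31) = 8.06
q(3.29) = -0.39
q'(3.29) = -3.32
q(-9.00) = -1.78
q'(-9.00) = -6.77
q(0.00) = 0.00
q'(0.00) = 2.00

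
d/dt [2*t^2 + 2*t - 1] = 4*t + 2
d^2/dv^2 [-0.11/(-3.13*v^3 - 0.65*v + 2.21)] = (-2.0658*v*(3.13*v^3 + 0.65*v - 2.21) + 0.11*(9.39*v^2 + 0.65)*(18.78*v^2 + 1.3))/(3.13*v^3 + 0.65*v - 2.21)^3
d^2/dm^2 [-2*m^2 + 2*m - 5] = -4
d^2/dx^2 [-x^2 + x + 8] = -2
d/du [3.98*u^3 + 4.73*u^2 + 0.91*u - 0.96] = 11.94*u^2 + 9.46*u + 0.91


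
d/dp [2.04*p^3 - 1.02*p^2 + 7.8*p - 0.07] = 6.12*p^2 - 2.04*p + 7.8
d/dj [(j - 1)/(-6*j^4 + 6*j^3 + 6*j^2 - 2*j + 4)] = (-3*j^4 + 3*j^3 + 3*j^2 - j + (j - 1)*(12*j^3 - 9*j^2 - 6*j + 1) + 2)/(2*(-3*j^4 + 3*j^3 + 3*j^2 - j + 2)^2)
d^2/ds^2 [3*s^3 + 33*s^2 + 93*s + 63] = 18*s + 66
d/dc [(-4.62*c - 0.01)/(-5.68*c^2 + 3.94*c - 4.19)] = (-26.2416*c^2 - 0.113600000000002*c + 19.3972)/(32.2624*c^4 - 44.7584*c^3 + 63.122*c^2 - 33.0172*c + 17.5561)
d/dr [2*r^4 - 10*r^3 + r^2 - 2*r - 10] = 8*r^3 - 30*r^2 + 2*r - 2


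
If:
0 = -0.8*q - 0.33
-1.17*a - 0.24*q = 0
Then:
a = 0.08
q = -0.41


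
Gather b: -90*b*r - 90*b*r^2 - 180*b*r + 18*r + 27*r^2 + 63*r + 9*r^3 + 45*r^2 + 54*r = b*(-90*r^2 - 270*r) + 9*r^3 + 72*r^2 + 135*r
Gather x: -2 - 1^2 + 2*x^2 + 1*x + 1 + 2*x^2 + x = 4*x^2 + 2*x - 2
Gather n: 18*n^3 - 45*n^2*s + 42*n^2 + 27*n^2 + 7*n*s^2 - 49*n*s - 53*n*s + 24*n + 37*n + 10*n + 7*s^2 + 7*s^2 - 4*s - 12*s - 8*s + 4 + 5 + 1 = 18*n^3 + n^2*(69 - 45*s) + n*(7*s^2 - 102*s + 71) + 14*s^2 - 24*s + 10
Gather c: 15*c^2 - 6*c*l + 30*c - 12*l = 15*c^2 + c*(30 - 6*l) - 12*l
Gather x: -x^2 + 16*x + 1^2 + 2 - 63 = -x^2 + 16*x - 60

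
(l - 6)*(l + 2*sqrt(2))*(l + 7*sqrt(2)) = l^3 - 6*l^2 + 9*sqrt(2)*l^2 - 54*sqrt(2)*l + 28*l - 168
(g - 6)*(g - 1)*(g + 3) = g^3 - 4*g^2 - 15*g + 18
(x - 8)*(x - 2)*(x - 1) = x^3 - 11*x^2 + 26*x - 16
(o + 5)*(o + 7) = o^2 + 12*o + 35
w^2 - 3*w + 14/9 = (w - 7/3)*(w - 2/3)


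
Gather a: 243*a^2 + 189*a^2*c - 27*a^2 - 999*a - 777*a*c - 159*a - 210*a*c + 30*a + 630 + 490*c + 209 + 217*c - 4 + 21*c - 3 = a^2*(189*c + 216) + a*(-987*c - 1128) + 728*c + 832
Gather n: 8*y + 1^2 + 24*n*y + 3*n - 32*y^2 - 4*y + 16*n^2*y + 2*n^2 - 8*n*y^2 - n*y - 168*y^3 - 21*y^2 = n^2*(16*y + 2) + n*(-8*y^2 + 23*y + 3) - 168*y^3 - 53*y^2 + 4*y + 1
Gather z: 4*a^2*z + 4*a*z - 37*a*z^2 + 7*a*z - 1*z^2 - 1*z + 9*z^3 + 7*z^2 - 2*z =9*z^3 + z^2*(6 - 37*a) + z*(4*a^2 + 11*a - 3)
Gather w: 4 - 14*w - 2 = 2 - 14*w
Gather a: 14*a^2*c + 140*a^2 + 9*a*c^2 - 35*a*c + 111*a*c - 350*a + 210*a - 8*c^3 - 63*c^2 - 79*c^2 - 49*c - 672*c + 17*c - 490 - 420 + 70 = a^2*(14*c + 140) + a*(9*c^2 + 76*c - 140) - 8*c^3 - 142*c^2 - 704*c - 840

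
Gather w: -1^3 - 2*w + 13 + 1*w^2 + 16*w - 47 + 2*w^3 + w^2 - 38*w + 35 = 2*w^3 + 2*w^2 - 24*w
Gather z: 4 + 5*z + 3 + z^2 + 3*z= z^2 + 8*z + 7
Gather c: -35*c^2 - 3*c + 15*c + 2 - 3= -35*c^2 + 12*c - 1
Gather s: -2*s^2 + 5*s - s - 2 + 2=-2*s^2 + 4*s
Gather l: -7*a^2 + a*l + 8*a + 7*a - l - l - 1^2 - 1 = -7*a^2 + 15*a + l*(a - 2) - 2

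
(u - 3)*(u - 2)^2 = u^3 - 7*u^2 + 16*u - 12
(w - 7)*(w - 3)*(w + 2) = w^3 - 8*w^2 + w + 42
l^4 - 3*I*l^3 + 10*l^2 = l^2*(l - 5*I)*(l + 2*I)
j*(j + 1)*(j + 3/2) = j^3 + 5*j^2/2 + 3*j/2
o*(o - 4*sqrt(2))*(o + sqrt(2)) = o^3 - 3*sqrt(2)*o^2 - 8*o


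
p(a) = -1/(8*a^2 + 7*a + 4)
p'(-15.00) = 0.00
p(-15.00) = 0.00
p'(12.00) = 0.00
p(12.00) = 0.00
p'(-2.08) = -0.05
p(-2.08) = -0.04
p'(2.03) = 0.02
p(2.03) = -0.02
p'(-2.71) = -0.02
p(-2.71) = -0.02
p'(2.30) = 0.01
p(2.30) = -0.02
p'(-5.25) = -0.00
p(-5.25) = -0.01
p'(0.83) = 0.09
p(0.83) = -0.07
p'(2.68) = 0.01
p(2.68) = -0.01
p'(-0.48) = -0.11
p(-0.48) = -0.40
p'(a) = -(-16*a - 7)/(8*a^2 + 7*a + 4)^2 = (16*a + 7)/(8*a^2 + 7*a + 4)^2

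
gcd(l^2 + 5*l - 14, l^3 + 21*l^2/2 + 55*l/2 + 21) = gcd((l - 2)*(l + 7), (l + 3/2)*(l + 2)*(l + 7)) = l + 7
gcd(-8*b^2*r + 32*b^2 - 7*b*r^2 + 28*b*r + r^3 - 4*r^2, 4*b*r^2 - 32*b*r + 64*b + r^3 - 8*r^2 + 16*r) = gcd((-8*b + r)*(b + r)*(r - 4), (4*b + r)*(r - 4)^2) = r - 4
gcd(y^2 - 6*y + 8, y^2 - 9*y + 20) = y - 4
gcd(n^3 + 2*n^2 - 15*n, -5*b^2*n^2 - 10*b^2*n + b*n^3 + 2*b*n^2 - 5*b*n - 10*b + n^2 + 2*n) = 1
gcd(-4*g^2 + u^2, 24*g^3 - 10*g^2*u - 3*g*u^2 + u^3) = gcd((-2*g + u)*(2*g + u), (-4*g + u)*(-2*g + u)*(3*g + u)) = -2*g + u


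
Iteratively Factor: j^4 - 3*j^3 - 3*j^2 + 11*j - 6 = (j - 1)*(j^3 - 2*j^2 - 5*j + 6) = (j - 3)*(j - 1)*(j^2 + j - 2) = (j - 3)*(j - 1)^2*(j + 2)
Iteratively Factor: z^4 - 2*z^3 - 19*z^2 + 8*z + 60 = (z + 3)*(z^3 - 5*z^2 - 4*z + 20) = (z - 2)*(z + 3)*(z^2 - 3*z - 10) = (z - 5)*(z - 2)*(z + 3)*(z + 2)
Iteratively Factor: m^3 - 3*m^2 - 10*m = (m - 5)*(m^2 + 2*m) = (m - 5)*(m + 2)*(m)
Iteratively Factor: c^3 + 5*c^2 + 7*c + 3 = (c + 3)*(c^2 + 2*c + 1) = (c + 1)*(c + 3)*(c + 1)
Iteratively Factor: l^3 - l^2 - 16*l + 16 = (l + 4)*(l^2 - 5*l + 4) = (l - 1)*(l + 4)*(l - 4)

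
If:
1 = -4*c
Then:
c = -1/4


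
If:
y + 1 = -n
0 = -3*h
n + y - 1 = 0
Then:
No Solution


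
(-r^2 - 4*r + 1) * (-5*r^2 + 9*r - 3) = 5*r^4 + 11*r^3 - 38*r^2 + 21*r - 3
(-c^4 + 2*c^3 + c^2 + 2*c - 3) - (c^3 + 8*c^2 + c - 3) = -c^4 + c^3 - 7*c^2 + c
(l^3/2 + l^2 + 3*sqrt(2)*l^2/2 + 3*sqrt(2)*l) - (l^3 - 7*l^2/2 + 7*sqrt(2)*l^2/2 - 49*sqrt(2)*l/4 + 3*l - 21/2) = -l^3/2 - 2*sqrt(2)*l^2 + 9*l^2/2 - 3*l + 61*sqrt(2)*l/4 + 21/2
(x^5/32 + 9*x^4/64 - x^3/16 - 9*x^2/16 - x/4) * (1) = x^5/32 + 9*x^4/64 - x^3/16 - 9*x^2/16 - x/4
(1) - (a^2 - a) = -a^2 + a + 1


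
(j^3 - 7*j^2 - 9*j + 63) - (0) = j^3 - 7*j^2 - 9*j + 63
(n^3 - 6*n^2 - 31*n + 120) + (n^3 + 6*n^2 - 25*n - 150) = 2*n^3 - 56*n - 30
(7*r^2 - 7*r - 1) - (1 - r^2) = 8*r^2 - 7*r - 2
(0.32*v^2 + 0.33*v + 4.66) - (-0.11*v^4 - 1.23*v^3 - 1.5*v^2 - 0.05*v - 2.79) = 0.11*v^4 + 1.23*v^3 + 1.82*v^2 + 0.38*v + 7.45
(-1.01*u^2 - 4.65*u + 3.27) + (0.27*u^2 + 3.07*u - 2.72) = -0.74*u^2 - 1.58*u + 0.55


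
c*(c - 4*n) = c^2 - 4*c*n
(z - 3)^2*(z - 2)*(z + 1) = z^4 - 7*z^3 + 13*z^2 + 3*z - 18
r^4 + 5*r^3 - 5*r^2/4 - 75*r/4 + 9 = (r - 3/2)*(r - 1/2)*(r + 3)*(r + 4)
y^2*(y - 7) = y^3 - 7*y^2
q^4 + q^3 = q^3*(q + 1)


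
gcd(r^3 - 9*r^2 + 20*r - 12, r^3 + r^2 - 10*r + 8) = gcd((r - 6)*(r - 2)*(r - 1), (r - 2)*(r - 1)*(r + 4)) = r^2 - 3*r + 2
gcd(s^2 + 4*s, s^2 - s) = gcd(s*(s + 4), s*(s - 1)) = s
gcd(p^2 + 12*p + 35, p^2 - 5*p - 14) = 1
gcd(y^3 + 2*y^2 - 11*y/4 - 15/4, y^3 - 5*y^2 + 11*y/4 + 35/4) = y + 1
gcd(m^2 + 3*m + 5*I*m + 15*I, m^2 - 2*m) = 1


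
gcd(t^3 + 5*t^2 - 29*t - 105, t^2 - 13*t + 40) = t - 5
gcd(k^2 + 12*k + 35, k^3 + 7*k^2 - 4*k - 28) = k + 7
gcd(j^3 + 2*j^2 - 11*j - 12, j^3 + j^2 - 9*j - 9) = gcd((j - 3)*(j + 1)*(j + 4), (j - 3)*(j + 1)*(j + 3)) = j^2 - 2*j - 3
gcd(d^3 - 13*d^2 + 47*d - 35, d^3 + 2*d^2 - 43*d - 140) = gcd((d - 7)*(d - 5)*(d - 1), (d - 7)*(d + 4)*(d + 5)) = d - 7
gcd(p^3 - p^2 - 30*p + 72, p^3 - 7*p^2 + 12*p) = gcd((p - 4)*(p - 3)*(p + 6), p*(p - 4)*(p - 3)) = p^2 - 7*p + 12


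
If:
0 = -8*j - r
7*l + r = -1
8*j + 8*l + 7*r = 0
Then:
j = -1/34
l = -3/17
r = 4/17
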